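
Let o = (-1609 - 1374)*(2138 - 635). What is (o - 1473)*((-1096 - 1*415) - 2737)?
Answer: 19051948656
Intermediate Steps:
o = -4483449 (o = -2983*1503 = -4483449)
(o - 1473)*((-1096 - 1*415) - 2737) = (-4483449 - 1473)*((-1096 - 1*415) - 2737) = -4484922*((-1096 - 415) - 2737) = -4484922*(-1511 - 2737) = -4484922*(-4248) = 19051948656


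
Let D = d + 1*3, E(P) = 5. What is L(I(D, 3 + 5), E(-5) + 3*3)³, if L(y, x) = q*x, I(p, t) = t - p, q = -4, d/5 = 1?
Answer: -175616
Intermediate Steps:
d = 5 (d = 5*1 = 5)
D = 8 (D = 5 + 1*3 = 5 + 3 = 8)
L(y, x) = -4*x
L(I(D, 3 + 5), E(-5) + 3*3)³ = (-4*(5 + 3*3))³ = (-4*(5 + 9))³ = (-4*14)³ = (-56)³ = -175616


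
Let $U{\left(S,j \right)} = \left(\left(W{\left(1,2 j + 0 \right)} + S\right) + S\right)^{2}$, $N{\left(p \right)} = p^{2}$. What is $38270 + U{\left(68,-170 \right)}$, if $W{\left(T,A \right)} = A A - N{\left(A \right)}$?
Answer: $56766$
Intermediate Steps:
$W{\left(T,A \right)} = 0$ ($W{\left(T,A \right)} = A A - A^{2} = A^{2} - A^{2} = 0$)
$U{\left(S,j \right)} = 4 S^{2}$ ($U{\left(S,j \right)} = \left(\left(0 + S\right) + S\right)^{2} = \left(S + S\right)^{2} = \left(2 S\right)^{2} = 4 S^{2}$)
$38270 + U{\left(68,-170 \right)} = 38270 + 4 \cdot 68^{2} = 38270 + 4 \cdot 4624 = 38270 + 18496 = 56766$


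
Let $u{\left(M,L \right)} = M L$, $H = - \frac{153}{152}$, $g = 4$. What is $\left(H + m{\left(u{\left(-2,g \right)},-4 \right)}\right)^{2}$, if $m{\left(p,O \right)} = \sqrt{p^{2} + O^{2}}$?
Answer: $\frac{1871729}{23104} - \frac{153 \sqrt{5}}{19} \approx 63.007$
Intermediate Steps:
$H = - \frac{153}{152}$ ($H = \left(-153\right) \frac{1}{152} = - \frac{153}{152} \approx -1.0066$)
$u{\left(M,L \right)} = L M$
$m{\left(p,O \right)} = \sqrt{O^{2} + p^{2}}$
$\left(H + m{\left(u{\left(-2,g \right)},-4 \right)}\right)^{2} = \left(- \frac{153}{152} + \sqrt{\left(-4\right)^{2} + \left(4 \left(-2\right)\right)^{2}}\right)^{2} = \left(- \frac{153}{152} + \sqrt{16 + \left(-8\right)^{2}}\right)^{2} = \left(- \frac{153}{152} + \sqrt{16 + 64}\right)^{2} = \left(- \frac{153}{152} + \sqrt{80}\right)^{2} = \left(- \frac{153}{152} + 4 \sqrt{5}\right)^{2}$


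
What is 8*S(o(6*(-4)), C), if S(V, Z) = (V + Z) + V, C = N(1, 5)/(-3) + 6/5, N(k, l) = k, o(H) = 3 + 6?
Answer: 2264/15 ≈ 150.93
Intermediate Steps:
o(H) = 9
C = 13/15 (C = 1/(-3) + 6/5 = 1*(-⅓) + 6*(⅕) = -⅓ + 6/5 = 13/15 ≈ 0.86667)
S(V, Z) = Z + 2*V
8*S(o(6*(-4)), C) = 8*(13/15 + 2*9) = 8*(13/15 + 18) = 8*(283/15) = 2264/15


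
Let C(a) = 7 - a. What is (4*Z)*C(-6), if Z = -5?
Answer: -260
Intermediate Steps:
(4*Z)*C(-6) = (4*(-5))*(7 - 1*(-6)) = -20*(7 + 6) = -20*13 = -260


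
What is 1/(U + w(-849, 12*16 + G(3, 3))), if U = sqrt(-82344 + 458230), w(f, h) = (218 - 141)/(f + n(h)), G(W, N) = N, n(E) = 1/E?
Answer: 355113330/1471761566928193 + 27408126916*sqrt(375886)/10302330968497351 ≈ 0.0016313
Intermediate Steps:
w(f, h) = 77/(f + 1/h) (w(f, h) = (218 - 141)/(f + 1/h) = 77/(f + 1/h))
U = sqrt(375886) ≈ 613.10
1/(U + w(-849, 12*16 + G(3, 3))) = 1/(sqrt(375886) + 77*(12*16 + 3)/(1 - 849*(12*16 + 3))) = 1/(sqrt(375886) + 77*(192 + 3)/(1 - 849*(192 + 3))) = 1/(sqrt(375886) + 77*195/(1 - 849*195)) = 1/(sqrt(375886) + 77*195/(1 - 165555)) = 1/(sqrt(375886) + 77*195/(-165554)) = 1/(sqrt(375886) + 77*195*(-1/165554)) = 1/(sqrt(375886) - 15015/165554) = 1/(-15015/165554 + sqrt(375886))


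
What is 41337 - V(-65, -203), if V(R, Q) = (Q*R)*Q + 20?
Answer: 2719902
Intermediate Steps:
V(R, Q) = 20 + R*Q² (V(R, Q) = R*Q² + 20 = 20 + R*Q²)
41337 - V(-65, -203) = 41337 - (20 - 65*(-203)²) = 41337 - (20 - 65*41209) = 41337 - (20 - 2678585) = 41337 - 1*(-2678565) = 41337 + 2678565 = 2719902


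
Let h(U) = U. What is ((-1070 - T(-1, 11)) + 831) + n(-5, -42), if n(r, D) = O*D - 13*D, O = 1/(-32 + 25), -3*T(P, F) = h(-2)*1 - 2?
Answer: 935/3 ≈ 311.67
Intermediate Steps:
T(P, F) = 4/3 (T(P, F) = -(-2*1 - 2)/3 = -(-2 - 2)/3 = -⅓*(-4) = 4/3)
O = -⅐ (O = 1/(-7) = -⅐ ≈ -0.14286)
n(r, D) = -92*D/7 (n(r, D) = -D/7 - 13*D = -92*D/7)
((-1070 - T(-1, 11)) + 831) + n(-5, -42) = ((-1070 - 1*4/3) + 831) - 92/7*(-42) = ((-1070 - 4/3) + 831) + 552 = (-3214/3 + 831) + 552 = -721/3 + 552 = 935/3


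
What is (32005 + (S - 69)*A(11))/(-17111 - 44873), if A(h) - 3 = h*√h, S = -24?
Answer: -15863/30992 + 1023*√11/61984 ≈ -0.45710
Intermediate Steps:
A(h) = 3 + h^(3/2) (A(h) = 3 + h*√h = 3 + h^(3/2))
(32005 + (S - 69)*A(11))/(-17111 - 44873) = (32005 + (-24 - 69)*(3 + 11^(3/2)))/(-17111 - 44873) = (32005 - 93*(3 + 11*√11))/(-61984) = (32005 + (-279 - 1023*√11))*(-1/61984) = (31726 - 1023*√11)*(-1/61984) = -15863/30992 + 1023*√11/61984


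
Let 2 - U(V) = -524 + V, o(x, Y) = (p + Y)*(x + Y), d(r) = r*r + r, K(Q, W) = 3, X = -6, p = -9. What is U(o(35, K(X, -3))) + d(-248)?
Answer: 62010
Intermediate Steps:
d(r) = r + r² (d(r) = r² + r = r + r²)
o(x, Y) = (-9 + Y)*(Y + x) (o(x, Y) = (-9 + Y)*(x + Y) = (-9 + Y)*(Y + x))
U(V) = 526 - V (U(V) = 2 - (-524 + V) = 2 + (524 - V) = 526 - V)
U(o(35, K(X, -3))) + d(-248) = (526 - (3² - 9*3 - 9*35 + 3*35)) - 248*(1 - 248) = (526 - (9 - 27 - 315 + 105)) - 248*(-247) = (526 - 1*(-228)) + 61256 = (526 + 228) + 61256 = 754 + 61256 = 62010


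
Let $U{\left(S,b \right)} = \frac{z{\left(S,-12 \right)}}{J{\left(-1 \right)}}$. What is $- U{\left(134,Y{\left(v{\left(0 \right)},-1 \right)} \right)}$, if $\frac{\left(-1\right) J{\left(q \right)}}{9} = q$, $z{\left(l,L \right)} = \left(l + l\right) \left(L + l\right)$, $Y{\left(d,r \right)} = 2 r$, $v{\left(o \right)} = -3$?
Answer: $- \frac{32696}{9} \approx -3632.9$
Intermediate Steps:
$z{\left(l,L \right)} = 2 l \left(L + l\right)$
$J{\left(q \right)} = - 9 q$
$U{\left(S,b \right)} = \frac{2 S \left(-12 + S\right)}{9}$ ($U{\left(S,b \right)} = \frac{2 S \left(-12 + S\right)}{\left(-9\right) \left(-1\right)} = \frac{2 S \left(-12 + S\right)}{9}$)
$- U{\left(134,Y{\left(v{\left(0 \right)},-1 \right)} \right)} = - \frac{2 \cdot 134 \left(-12 + 134\right)}{9} = - \frac{2 \cdot 134 \cdot 122}{9} = \left(-1\right) \frac{32696}{9} = - \frac{32696}{9}$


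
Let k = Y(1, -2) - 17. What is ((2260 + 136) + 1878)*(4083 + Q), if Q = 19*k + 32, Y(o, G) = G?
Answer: 16044596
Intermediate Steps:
k = -19 (k = -2 - 17 = -19)
Q = -329 (Q = 19*(-19) + 32 = -361 + 32 = -329)
((2260 + 136) + 1878)*(4083 + Q) = ((2260 + 136) + 1878)*(4083 - 329) = (2396 + 1878)*3754 = 4274*3754 = 16044596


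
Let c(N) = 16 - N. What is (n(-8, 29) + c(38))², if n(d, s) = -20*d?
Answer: 19044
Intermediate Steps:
(n(-8, 29) + c(38))² = (-20*(-8) + (16 - 1*38))² = (160 + (16 - 38))² = (160 - 22)² = 138² = 19044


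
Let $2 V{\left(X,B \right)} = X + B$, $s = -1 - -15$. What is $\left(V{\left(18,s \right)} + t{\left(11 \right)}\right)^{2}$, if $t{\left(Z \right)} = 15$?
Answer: $961$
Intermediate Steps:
$s = 14$ ($s = -1 + 15 = 14$)
$V{\left(X,B \right)} = \frac{B}{2} + \frac{X}{2}$ ($V{\left(X,B \right)} = \frac{X + B}{2} = \frac{B + X}{2} = \frac{B}{2} + \frac{X}{2}$)
$\left(V{\left(18,s \right)} + t{\left(11 \right)}\right)^{2} = \left(\left(\frac{1}{2} \cdot 14 + \frac{1}{2} \cdot 18\right) + 15\right)^{2} = \left(\left(7 + 9\right) + 15\right)^{2} = \left(16 + 15\right)^{2} = 31^{2} = 961$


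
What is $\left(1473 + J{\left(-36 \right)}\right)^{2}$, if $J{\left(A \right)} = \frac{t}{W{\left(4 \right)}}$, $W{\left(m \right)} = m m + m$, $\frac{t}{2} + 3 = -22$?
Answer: $\frac{8649481}{4} \approx 2.1624 \cdot 10^{6}$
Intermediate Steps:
$t = -50$ ($t = -6 + 2 \left(-22\right) = -6 - 44 = -50$)
$W{\left(m \right)} = m + m^{2}$ ($W{\left(m \right)} = m^{2} + m = m + m^{2}$)
$J{\left(A \right)} = - \frac{5}{2}$ ($J{\left(A \right)} = - \frac{50}{4 \left(1 + 4\right)} = - \frac{50}{4 \cdot 5} = - \frac{50}{20} = \left(-50\right) \frac{1}{20} = - \frac{5}{2}$)
$\left(1473 + J{\left(-36 \right)}\right)^{2} = \left(1473 - \frac{5}{2}\right)^{2} = \left(\frac{2941}{2}\right)^{2} = \frac{8649481}{4}$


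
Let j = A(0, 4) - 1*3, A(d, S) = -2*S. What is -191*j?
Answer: 2101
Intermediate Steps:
j = -11 (j = -2*4 - 1*3 = -8 - 3 = -11)
-191*j = -191*(-11) = 2101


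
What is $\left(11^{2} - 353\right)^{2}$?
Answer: $53824$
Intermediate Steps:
$\left(11^{2} - 353\right)^{2} = \left(121 - 353\right)^{2} = \left(-232\right)^{2} = 53824$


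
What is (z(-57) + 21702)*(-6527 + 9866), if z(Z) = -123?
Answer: 72052281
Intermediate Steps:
(z(-57) + 21702)*(-6527 + 9866) = (-123 + 21702)*(-6527 + 9866) = 21579*3339 = 72052281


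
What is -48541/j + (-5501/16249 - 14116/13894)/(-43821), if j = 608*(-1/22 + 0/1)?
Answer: 880412862222446123/501254806911984 ≈ 1756.4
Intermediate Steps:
j = -304/11 (j = 608*(-1*1/22 + 0*1) = 608*(-1/22 + 0) = 608*(-1/22) = -304/11 ≈ -27.636)
-48541/j + (-5501/16249 - 14116/13894)/(-43821) = -48541/(-304/11) + (-5501/16249 - 14116/13894)/(-43821) = -48541*(-11/304) + (-5501*1/16249 - 14116*1/13894)*(-1/43821) = 533951/304 + (-5501/16249 - 7058/6947)*(-1/43821) = 533951/304 - 152900889/112881803*(-1/43821) = 533951/304 + 50966963/1648864496421 = 880412862222446123/501254806911984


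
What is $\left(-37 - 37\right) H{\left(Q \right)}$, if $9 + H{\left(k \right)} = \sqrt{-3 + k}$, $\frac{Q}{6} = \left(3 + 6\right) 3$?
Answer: $666 - 74 \sqrt{159} \approx -267.1$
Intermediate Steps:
$Q = 162$ ($Q = 6 \left(3 + 6\right) 3 = 6 \cdot 9 \cdot 3 = 6 \cdot 27 = 162$)
$H{\left(k \right)} = -9 + \sqrt{-3 + k}$
$\left(-37 - 37\right) H{\left(Q \right)} = \left(-37 - 37\right) \left(-9 + \sqrt{-3 + 162}\right) = \left(-37 - 37\right) \left(-9 + \sqrt{159}\right) = - 74 \left(-9 + \sqrt{159}\right) = 666 - 74 \sqrt{159}$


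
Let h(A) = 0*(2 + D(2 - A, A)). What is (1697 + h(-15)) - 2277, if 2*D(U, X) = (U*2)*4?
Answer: -580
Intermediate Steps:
D(U, X) = 4*U (D(U, X) = ((U*2)*4)/2 = ((2*U)*4)/2 = (8*U)/2 = 4*U)
h(A) = 0 (h(A) = 0*(2 + 4*(2 - A)) = 0*(2 + (8 - 4*A)) = 0*(10 - 4*A) = 0)
(1697 + h(-15)) - 2277 = (1697 + 0) - 2277 = 1697 - 2277 = -580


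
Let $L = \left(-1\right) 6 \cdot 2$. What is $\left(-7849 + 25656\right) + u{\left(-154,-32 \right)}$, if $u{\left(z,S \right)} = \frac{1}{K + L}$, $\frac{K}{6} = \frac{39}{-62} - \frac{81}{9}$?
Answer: $\frac{38516510}{2163} \approx 17807.0$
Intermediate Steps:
$K = - \frac{1791}{31}$ ($K = 6 \left(\frac{39}{-62} - \frac{81}{9}\right) = 6 \left(39 \left(- \frac{1}{62}\right) - 9\right) = 6 \left(- \frac{39}{62} - 9\right) = 6 \left(- \frac{597}{62}\right) = - \frac{1791}{31} \approx -57.774$)
$L = -12$ ($L = \left(-6\right) 2 = -12$)
$u{\left(z,S \right)} = - \frac{31}{2163}$ ($u{\left(z,S \right)} = \frac{1}{- \frac{1791}{31} - 12} = \frac{1}{- \frac{2163}{31}} = - \frac{31}{2163}$)
$\left(-7849 + 25656\right) + u{\left(-154,-32 \right)} = \left(-7849 + 25656\right) - \frac{31}{2163} = 17807 - \frac{31}{2163} = \frac{38516510}{2163}$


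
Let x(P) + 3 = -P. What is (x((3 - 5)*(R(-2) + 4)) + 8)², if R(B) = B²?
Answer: 441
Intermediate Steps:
x(P) = -3 - P
(x((3 - 5)*(R(-2) + 4)) + 8)² = ((-3 - (3 - 5)*((-2)² + 4)) + 8)² = ((-3 - (-2)*(4 + 4)) + 8)² = ((-3 - (-2)*8) + 8)² = ((-3 - 1*(-16)) + 8)² = ((-3 + 16) + 8)² = (13 + 8)² = 21² = 441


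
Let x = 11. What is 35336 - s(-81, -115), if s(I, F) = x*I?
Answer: 36227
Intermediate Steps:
s(I, F) = 11*I
35336 - s(-81, -115) = 35336 - 11*(-81) = 35336 - 1*(-891) = 35336 + 891 = 36227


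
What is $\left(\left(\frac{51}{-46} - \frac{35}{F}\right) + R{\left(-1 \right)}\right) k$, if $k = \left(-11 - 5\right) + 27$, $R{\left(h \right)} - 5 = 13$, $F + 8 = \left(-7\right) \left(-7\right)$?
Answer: $\frac{332717}{1886} \approx 176.41$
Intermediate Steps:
$F = 41$ ($F = -8 - -49 = -8 + 49 = 41$)
$R{\left(h \right)} = 18$ ($R{\left(h \right)} = 5 + 13 = 18$)
$k = 11$ ($k = -16 + 27 = 11$)
$\left(\left(\frac{51}{-46} - \frac{35}{F}\right) + R{\left(-1 \right)}\right) k = \left(\left(\frac{51}{-46} - \frac{35}{41}\right) + 18\right) 11 = \left(\left(51 \left(- \frac{1}{46}\right) - \frac{35}{41}\right) + 18\right) 11 = \left(\left(- \frac{51}{46} - \frac{35}{41}\right) + 18\right) 11 = \left(- \frac{3701}{1886} + 18\right) 11 = \frac{30247}{1886} \cdot 11 = \frac{332717}{1886}$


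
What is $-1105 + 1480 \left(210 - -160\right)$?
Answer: $546495$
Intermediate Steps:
$-1105 + 1480 \left(210 - -160\right) = -1105 + 1480 \left(210 + 160\right) = -1105 + 1480 \cdot 370 = -1105 + 547600 = 546495$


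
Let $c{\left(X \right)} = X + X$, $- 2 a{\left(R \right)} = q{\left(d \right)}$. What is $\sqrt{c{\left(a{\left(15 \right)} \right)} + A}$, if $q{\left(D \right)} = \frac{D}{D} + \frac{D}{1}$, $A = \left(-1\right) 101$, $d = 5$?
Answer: $i \sqrt{107} \approx 10.344 i$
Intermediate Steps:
$A = -101$
$q{\left(D \right)} = 1 + D$ ($q{\left(D \right)} = 1 + D 1 = 1 + D$)
$a{\left(R \right)} = -3$ ($a{\left(R \right)} = - \frac{1 + 5}{2} = \left(- \frac{1}{2}\right) 6 = -3$)
$c{\left(X \right)} = 2 X$
$\sqrt{c{\left(a{\left(15 \right)} \right)} + A} = \sqrt{2 \left(-3\right) - 101} = \sqrt{-6 - 101} = \sqrt{-107} = i \sqrt{107}$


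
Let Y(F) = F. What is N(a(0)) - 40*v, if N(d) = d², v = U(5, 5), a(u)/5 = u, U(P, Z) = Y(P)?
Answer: -200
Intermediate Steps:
U(P, Z) = P
a(u) = 5*u
v = 5
N(a(0)) - 40*v = (5*0)² - 40*5 = 0² - 200 = 0 - 200 = -200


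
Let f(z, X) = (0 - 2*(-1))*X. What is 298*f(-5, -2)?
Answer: -1192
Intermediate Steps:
f(z, X) = 2*X (f(z, X) = (0 + 2)*X = 2*X)
298*f(-5, -2) = 298*(2*(-2)) = 298*(-4) = -1192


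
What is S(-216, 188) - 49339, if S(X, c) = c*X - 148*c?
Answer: -117771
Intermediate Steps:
S(X, c) = -148*c + X*c (S(X, c) = X*c - 148*c = -148*c + X*c)
S(-216, 188) - 49339 = 188*(-148 - 216) - 49339 = 188*(-364) - 49339 = -68432 - 49339 = -117771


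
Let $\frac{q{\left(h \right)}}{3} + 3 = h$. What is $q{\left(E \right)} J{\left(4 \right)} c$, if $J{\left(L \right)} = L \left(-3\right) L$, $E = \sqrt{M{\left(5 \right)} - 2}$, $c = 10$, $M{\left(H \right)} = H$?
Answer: $4320 - 1440 \sqrt{3} \approx 1825.8$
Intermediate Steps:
$E = \sqrt{3}$ ($E = \sqrt{5 - 2} = \sqrt{3} \approx 1.732$)
$q{\left(h \right)} = -9 + 3 h$
$J{\left(L \right)} = - 3 L^{2}$ ($J{\left(L \right)} = - 3 L L = - 3 L^{2}$)
$q{\left(E \right)} J{\left(4 \right)} c = \left(-9 + 3 \sqrt{3}\right) \left(- 3 \cdot 4^{2}\right) 10 = \left(-9 + 3 \sqrt{3}\right) \left(\left(-3\right) 16\right) 10 = \left(-9 + 3 \sqrt{3}\right) \left(-48\right) 10 = \left(432 - 144 \sqrt{3}\right) 10 = 4320 - 1440 \sqrt{3}$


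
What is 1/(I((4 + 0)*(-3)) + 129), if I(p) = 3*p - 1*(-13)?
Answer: 1/106 ≈ 0.0094340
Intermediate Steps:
I(p) = 13 + 3*p (I(p) = 3*p + 13 = 13 + 3*p)
1/(I((4 + 0)*(-3)) + 129) = 1/((13 + 3*((4 + 0)*(-3))) + 129) = 1/((13 + 3*(4*(-3))) + 129) = 1/((13 + 3*(-12)) + 129) = 1/((13 - 36) + 129) = 1/(-23 + 129) = 1/106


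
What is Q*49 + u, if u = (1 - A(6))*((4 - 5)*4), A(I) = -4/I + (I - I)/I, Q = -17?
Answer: -2519/3 ≈ -839.67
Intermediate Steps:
A(I) = -4/I (A(I) = -4/I + 0/I = -4/I + 0 = -4/I)
u = -20/3 (u = (1 - (-4)/6)*((4 - 5)*4) = (1 - (-4)/6)*(-1*4) = (1 - 1*(-2/3))*(-4) = (1 + 2/3)*(-4) = (5/3)*(-4) = -20/3 ≈ -6.6667)
Q*49 + u = -17*49 - 20/3 = -833 - 20/3 = -2519/3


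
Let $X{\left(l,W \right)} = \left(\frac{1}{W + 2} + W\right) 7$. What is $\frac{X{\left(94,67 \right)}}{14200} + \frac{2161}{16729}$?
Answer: $\frac{332354009}{2048884275} \approx 0.16221$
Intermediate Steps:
$X{\left(l,W \right)} = 7 W + \frac{7}{2 + W}$ ($X{\left(l,W \right)} = \left(\frac{1}{2 + W} + W\right) 7 = \left(W + \frac{1}{2 + W}\right) 7 = 7 W + \frac{7}{2 + W}$)
$\frac{X{\left(94,67 \right)}}{14200} + \frac{2161}{16729} = \frac{7 \frac{1}{2 + 67} \left(1 + 67^{2} + 2 \cdot 67\right)}{14200} + \frac{2161}{16729} = \frac{7 \left(1 + 4489 + 134\right)}{69} \cdot \frac{1}{14200} + 2161 \cdot \frac{1}{16729} = 7 \cdot \frac{1}{69} \cdot 4624 \cdot \frac{1}{14200} + \frac{2161}{16729} = \frac{32368}{69} \cdot \frac{1}{14200} + \frac{2161}{16729} = \frac{4046}{122475} + \frac{2161}{16729} = \frac{332354009}{2048884275}$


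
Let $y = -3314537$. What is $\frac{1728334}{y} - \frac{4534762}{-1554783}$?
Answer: $\frac{12343452113672}{5153385780471} \approx 2.3952$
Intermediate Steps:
$\frac{1728334}{y} - \frac{4534762}{-1554783} = \frac{1728334}{-3314537} - \frac{4534762}{-1554783} = 1728334 \left(- \frac{1}{3314537}\right) - - \frac{4534762}{1554783} = - \frac{1728334}{3314537} + \frac{4534762}{1554783} = \frac{12343452113672}{5153385780471}$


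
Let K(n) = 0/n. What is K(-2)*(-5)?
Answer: 0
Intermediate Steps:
K(n) = 0
K(-2)*(-5) = 0*(-5) = 0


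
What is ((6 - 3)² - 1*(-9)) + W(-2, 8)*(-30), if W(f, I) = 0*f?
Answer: 18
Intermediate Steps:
W(f, I) = 0
((6 - 3)² - 1*(-9)) + W(-2, 8)*(-30) = ((6 - 3)² - 1*(-9)) + 0*(-30) = (3² + 9) + 0 = (9 + 9) + 0 = 18 + 0 = 18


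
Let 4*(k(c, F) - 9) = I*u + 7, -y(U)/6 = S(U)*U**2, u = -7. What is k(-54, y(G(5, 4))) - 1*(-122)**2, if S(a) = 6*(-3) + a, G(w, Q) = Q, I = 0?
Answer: -59493/4 ≈ -14873.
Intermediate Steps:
S(a) = -18 + a
y(U) = -6*U**2*(-18 + U) (y(U) = -6*(-18 + U)*U**2 = -6*U**2*(-18 + U))
k(c, F) = 43/4 (k(c, F) = 9 + (0*(-7) + 7)/4 = 9 + (0 + 7)/4 = 9 + (1/4)*7 = 9 + 7/4 = 43/4)
k(-54, y(G(5, 4))) - 1*(-122)**2 = 43/4 - 1*(-122)**2 = 43/4 - 1*14884 = 43/4 - 14884 = -59493/4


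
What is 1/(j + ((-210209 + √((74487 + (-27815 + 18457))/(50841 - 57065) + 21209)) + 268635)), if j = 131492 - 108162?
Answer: 508849344/41601355028377 - 4*√51324538243/41601355028377 ≈ 1.2210e-5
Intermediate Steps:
j = 23330
1/(j + ((-210209 + √((74487 + (-27815 + 18457))/(50841 - 57065) + 21209)) + 268635)) = 1/(23330 + ((-210209 + √((74487 + (-27815 + 18457))/(50841 - 57065) + 21209)) + 268635)) = 1/(23330 + ((-210209 + √((74487 - 9358)/(-6224) + 21209)) + 268635)) = 1/(23330 + ((-210209 + √(65129*(-1/6224) + 21209)) + 268635)) = 1/(23330 + ((-210209 + √(-65129/6224 + 21209)) + 268635)) = 1/(23330 + ((-210209 + √(131939687/6224)) + 268635)) = 1/(23330 + ((-210209 + √51324538243/1556) + 268635)) = 1/(23330 + (58426 + √51324538243/1556)) = 1/(81756 + √51324538243/1556)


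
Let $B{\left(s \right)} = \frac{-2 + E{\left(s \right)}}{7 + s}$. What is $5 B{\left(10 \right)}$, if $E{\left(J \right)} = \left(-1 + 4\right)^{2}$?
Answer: $\frac{35}{17} \approx 2.0588$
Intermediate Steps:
$E{\left(J \right)} = 9$ ($E{\left(J \right)} = 3^{2} = 9$)
$B{\left(s \right)} = \frac{7}{7 + s}$ ($B{\left(s \right)} = \frac{-2 + 9}{7 + s} = \frac{7}{7 + s}$)
$5 B{\left(10 \right)} = 5 \frac{7}{7 + 10} = 5 \cdot \frac{7}{17} = \frac{35}{17}$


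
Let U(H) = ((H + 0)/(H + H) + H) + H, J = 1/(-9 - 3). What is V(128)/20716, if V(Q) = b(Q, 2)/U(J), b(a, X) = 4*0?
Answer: 0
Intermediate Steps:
b(a, X) = 0
J = -1/12 (J = 1/(-12) = -1/12 ≈ -0.083333)
U(H) = 1/2 + 2*H (U(H) = (H/((2*H)) + H) + H = (H*(1/(2*H)) + H) + H = (1/2 + H) + H = 1/2 + 2*H)
V(Q) = 0 (V(Q) = 0/(1/2 + 2*(-1/12)) = 0/(1/2 - 1/6) = 0/(1/3) = 0*3 = 0)
V(128)/20716 = 0/20716 = 0*(1/20716) = 0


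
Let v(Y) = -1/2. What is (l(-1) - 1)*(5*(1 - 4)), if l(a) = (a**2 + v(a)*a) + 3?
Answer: -105/2 ≈ -52.500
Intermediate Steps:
v(Y) = -1/2 (v(Y) = -1*1/2 = -1/2)
l(a) = 3 + a**2 - a/2 (l(a) = (a**2 - a/2) + 3 = 3 + a**2 - a/2)
(l(-1) - 1)*(5*(1 - 4)) = ((3 + (-1)**2 - 1/2*(-1)) - 1)*(5*(1 - 4)) = ((3 + 1 + 1/2) - 1)*(5*(-3)) = (9/2 - 1)*(-15) = (7/2)*(-15) = -105/2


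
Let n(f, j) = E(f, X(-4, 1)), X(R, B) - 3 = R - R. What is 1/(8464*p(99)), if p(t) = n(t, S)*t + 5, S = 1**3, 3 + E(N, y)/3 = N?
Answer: 1/241367888 ≈ 4.1431e-9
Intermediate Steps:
X(R, B) = 3 (X(R, B) = 3 + (R - R) = 3 + 0 = 3)
E(N, y) = -9 + 3*N
S = 1
n(f, j) = -9 + 3*f
p(t) = 5 + t*(-9 + 3*t) (p(t) = (-9 + 3*t)*t + 5 = t*(-9 + 3*t) + 5 = 5 + t*(-9 + 3*t))
1/(8464*p(99)) = 1/(8464*(5 + 3*99*(-3 + 99))) = 1/(8464*(5 + 3*99*96)) = 1/(8464*(5 + 28512)) = (1/8464)/28517 = (1/8464)*(1/28517) = 1/241367888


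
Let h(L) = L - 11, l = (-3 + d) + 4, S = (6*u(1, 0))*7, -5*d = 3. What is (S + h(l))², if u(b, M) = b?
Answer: 24649/25 ≈ 985.96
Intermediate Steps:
d = -⅗ (d = -⅕*3 = -⅗ ≈ -0.60000)
S = 42 (S = (6*1)*7 = 6*7 = 42)
l = ⅖ (l = (-3 - ⅗) + 4 = -18/5 + 4 = ⅖ ≈ 0.40000)
h(L) = -11 + L
(S + h(l))² = (42 + (-11 + ⅖))² = (42 - 53/5)² = (157/5)² = 24649/25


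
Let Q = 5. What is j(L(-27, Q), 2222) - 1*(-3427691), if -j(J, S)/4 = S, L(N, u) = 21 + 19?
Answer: 3418803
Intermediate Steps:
L(N, u) = 40
j(J, S) = -4*S
j(L(-27, Q), 2222) - 1*(-3427691) = -4*2222 - 1*(-3427691) = -8888 + 3427691 = 3418803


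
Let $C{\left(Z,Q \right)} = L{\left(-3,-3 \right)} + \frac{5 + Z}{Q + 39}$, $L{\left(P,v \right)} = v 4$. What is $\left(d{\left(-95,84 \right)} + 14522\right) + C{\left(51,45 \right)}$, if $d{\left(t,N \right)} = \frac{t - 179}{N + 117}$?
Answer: $\frac{2916370}{201} \approx 14509.0$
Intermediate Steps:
$L{\left(P,v \right)} = 4 v$
$d{\left(t,N \right)} = \frac{-179 + t}{117 + N}$
$C{\left(Z,Q \right)} = -12 + \frac{5 + Z}{39 + Q}$ ($C{\left(Z,Q \right)} = 4 \left(-3\right) + \frac{5 + Z}{Q + 39} = -12 + \frac{5 + Z}{39 + Q}$)
$\left(d{\left(-95,84 \right)} + 14522\right) + C{\left(51,45 \right)} = \left(\frac{-179 - 95}{117 + 84} + 14522\right) + \frac{-463 + 51 - 540}{39 + 45} = \left(\frac{1}{201} \left(-274\right) + 14522\right) + \frac{-463 + 51 - 540}{84} = \left(\frac{1}{201} \left(-274\right) + 14522\right) + \frac{1}{84} \left(-952\right) = \left(- \frac{274}{201} + 14522\right) - \frac{34}{3} = \frac{2918648}{201} - \frac{34}{3} = \frac{2916370}{201}$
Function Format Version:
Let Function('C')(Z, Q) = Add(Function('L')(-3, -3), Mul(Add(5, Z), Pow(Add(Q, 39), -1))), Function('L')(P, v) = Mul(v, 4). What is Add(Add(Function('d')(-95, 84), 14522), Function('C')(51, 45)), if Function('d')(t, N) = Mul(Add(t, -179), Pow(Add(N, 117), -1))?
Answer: Rational(2916370, 201) ≈ 14509.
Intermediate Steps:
Function('L')(P, v) = Mul(4, v)
Function('d')(t, N) = Mul(Pow(Add(117, N), -1), Add(-179, t)) (Function('d')(t, N) = Mul(Add(-179, t), Pow(Add(117, N), -1)) = Mul(Pow(Add(117, N), -1), Add(-179, t)))
Function('C')(Z, Q) = Add(-12, Mul(Pow(Add(39, Q), -1), Add(5, Z))) (Function('C')(Z, Q) = Add(Mul(4, -3), Mul(Add(5, Z), Pow(Add(Q, 39), -1))) = Add(-12, Mul(Add(5, Z), Pow(Add(39, Q), -1))) = Add(-12, Mul(Pow(Add(39, Q), -1), Add(5, Z))))
Add(Add(Function('d')(-95, 84), 14522), Function('C')(51, 45)) = Add(Add(Mul(Pow(Add(117, 84), -1), Add(-179, -95)), 14522), Mul(Pow(Add(39, 45), -1), Add(-463, 51, Mul(-12, 45)))) = Add(Add(Mul(Pow(201, -1), -274), 14522), Mul(Pow(84, -1), Add(-463, 51, -540))) = Add(Add(Mul(Rational(1, 201), -274), 14522), Mul(Rational(1, 84), -952)) = Add(Add(Rational(-274, 201), 14522), Rational(-34, 3)) = Add(Rational(2918648, 201), Rational(-34, 3)) = Rational(2916370, 201)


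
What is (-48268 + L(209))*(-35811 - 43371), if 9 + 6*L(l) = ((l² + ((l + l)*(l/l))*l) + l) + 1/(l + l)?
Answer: 873596121093/418 ≈ 2.0899e+9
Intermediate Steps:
L(l) = -3/2 + l²/2 + l/6 + 1/(12*l) (L(l) = -3/2 + (((l² + ((l + l)*(l/l))*l) + l) + 1/(l + l))/6 = -3/2 + (((l² + ((2*l)*1)*l) + l) + 1/(2*l))/6 = -3/2 + (((l² + (2*l)*l) + l) + 1/(2*l))/6 = -3/2 + (((l² + 2*l²) + l) + 1/(2*l))/6 = -3/2 + ((3*l² + l) + 1/(2*l))/6 = -3/2 + ((l + 3*l²) + 1/(2*l))/6 = -3/2 + (l + 1/(2*l) + 3*l²)/6 = -3/2 + (l²/2 + l/6 + 1/(12*l)) = -3/2 + l²/2 + l/6 + 1/(12*l))
(-48268 + L(209))*(-35811 - 43371) = (-48268 + (1/12)*(1 + 2*209*(-9 + 209 + 3*209²))/209)*(-35811 - 43371) = (-48268 + (1/12)*(1/209)*(1 + 2*209*(-9 + 209 + 3*43681)))*(-79182) = (-48268 + (1/12)*(1/209)*(1 + 2*209*(-9 + 209 + 131043)))*(-79182) = (-48268 + (1/12)*(1/209)*(1 + 2*209*131243))*(-79182) = (-48268 + (1/12)*(1/209)*(1 + 54859574))*(-79182) = (-48268 + (1/12)*(1/209)*54859575)*(-79182) = (-48268 + 18286525/836)*(-79182) = -22065523/836*(-79182) = 873596121093/418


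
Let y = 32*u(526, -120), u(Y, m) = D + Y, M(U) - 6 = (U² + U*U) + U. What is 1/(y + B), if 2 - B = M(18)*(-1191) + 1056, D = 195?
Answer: 1/822370 ≈ 1.2160e-6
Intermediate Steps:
M(U) = 6 + U + 2*U² (M(U) = 6 + ((U² + U*U) + U) = 6 + ((U² + U²) + U) = 6 + (2*U² + U) = 6 + (U + 2*U²) = 6 + U + 2*U²)
u(Y, m) = 195 + Y
y = 23072 (y = 32*(195 + 526) = 32*721 = 23072)
B = 799298 (B = 2 - ((6 + 18 + 2*18²)*(-1191) + 1056) = 2 - ((6 + 18 + 2*324)*(-1191) + 1056) = 2 - ((6 + 18 + 648)*(-1191) + 1056) = 2 - (672*(-1191) + 1056) = 2 - (-800352 + 1056) = 2 - 1*(-799296) = 2 + 799296 = 799298)
1/(y + B) = 1/(23072 + 799298) = 1/822370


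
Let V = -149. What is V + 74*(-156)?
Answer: -11693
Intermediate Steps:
V + 74*(-156) = -149 + 74*(-156) = -149 - 11544 = -11693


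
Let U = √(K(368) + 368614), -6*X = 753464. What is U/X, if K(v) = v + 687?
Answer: -3*√369669/376732 ≈ -0.0048417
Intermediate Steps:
X = -376732/3 (X = -⅙*753464 = -376732/3 ≈ -1.2558e+5)
K(v) = 687 + v
U = √369669 (U = √((687 + 368) + 368614) = √(1055 + 368614) = √369669 ≈ 608.00)
U/X = √369669/(-376732/3) = √369669*(-3/376732) = -3*√369669/376732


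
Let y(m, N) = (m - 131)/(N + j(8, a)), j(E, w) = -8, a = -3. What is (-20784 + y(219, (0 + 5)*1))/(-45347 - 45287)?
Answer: 31220/135951 ≈ 0.22964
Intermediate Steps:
y(m, N) = (-131 + m)/(-8 + N) (y(m, N) = (m - 131)/(N - 8) = (-131 + m)/(-8 + N))
(-20784 + y(219, (0 + 5)*1))/(-45347 - 45287) = (-20784 + (-131 + 219)/(-8 + (0 + 5)*1))/(-45347 - 45287) = (-20784 + 88/(-8 + 5*1))/(-90634) = (-20784 + 88/(-8 + 5))*(-1/90634) = (-20784 + 88/(-3))*(-1/90634) = (-20784 - ⅓*88)*(-1/90634) = (-20784 - 88/3)*(-1/90634) = -62440/3*(-1/90634) = 31220/135951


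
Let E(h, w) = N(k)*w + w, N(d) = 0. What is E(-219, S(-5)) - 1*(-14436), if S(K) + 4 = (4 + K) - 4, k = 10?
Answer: 14427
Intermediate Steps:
S(K) = -4 + K (S(K) = -4 + ((4 + K) - 4) = -4 + K)
E(h, w) = w (E(h, w) = 0*w + w = 0 + w = w)
E(-219, S(-5)) - 1*(-14436) = (-4 - 5) - 1*(-14436) = -9 + 14436 = 14427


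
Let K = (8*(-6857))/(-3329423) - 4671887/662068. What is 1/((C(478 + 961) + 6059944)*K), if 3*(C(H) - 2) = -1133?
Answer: -200391311524/8548601926255248305 ≈ -2.3441e-8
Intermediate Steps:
C(H) = -1127/3 (C(H) = 2 + (⅓)*(-1133) = 2 - 1133/3 = -1127/3)
K = -1410760875363/200391311524 (K = -54856*(-1/3329423) - 4671887*1/662068 = 54856/3329423 - 424717/60188 = -1410760875363/200391311524 ≈ -7.0400)
1/((C(478 + 961) + 6059944)*K) = 1/((-1127/3 + 6059944)*(-1410760875363/200391311524)) = -200391311524/1410760875363/(18178705/3) = (3/18178705)*(-200391311524/1410760875363) = -200391311524/8548601926255248305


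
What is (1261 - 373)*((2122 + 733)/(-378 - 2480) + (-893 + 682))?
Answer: -269016492/1429 ≈ -1.8826e+5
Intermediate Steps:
(1261 - 373)*((2122 + 733)/(-378 - 2480) + (-893 + 682)) = 888*(2855/(-2858) - 211) = 888*(2855*(-1/2858) - 211) = 888*(-2855/2858 - 211) = 888*(-605893/2858) = -269016492/1429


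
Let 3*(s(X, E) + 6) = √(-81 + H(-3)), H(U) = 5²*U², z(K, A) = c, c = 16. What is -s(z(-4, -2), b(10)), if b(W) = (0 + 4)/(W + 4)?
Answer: 2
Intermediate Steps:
z(K, A) = 16
H(U) = 25*U²
b(W) = 4/(4 + W)
s(X, E) = -2 (s(X, E) = -6 + √(-81 + 25*(-3)²)/3 = -6 + √(-81 + 25*9)/3 = -6 + √(-81 + 225)/3 = -6 + √144/3 = -6 + (⅓)*12 = -6 + 4 = -2)
-s(z(-4, -2), b(10)) = -1*(-2) = 2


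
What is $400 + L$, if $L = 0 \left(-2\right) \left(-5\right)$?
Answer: $400$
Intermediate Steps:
$L = 0$ ($L = 0 \left(-5\right) = 0$)
$400 + L = 400 + 0 = 400$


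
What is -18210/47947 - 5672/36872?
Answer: -117924313/220987723 ≈ -0.53362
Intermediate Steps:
-18210/47947 - 5672/36872 = -18210*1/47947 - 5672*1/36872 = -18210/47947 - 709/4609 = -117924313/220987723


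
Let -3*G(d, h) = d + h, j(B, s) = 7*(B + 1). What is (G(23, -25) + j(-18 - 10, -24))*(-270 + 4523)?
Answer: -2402945/3 ≈ -8.0098e+5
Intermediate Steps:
j(B, s) = 7 + 7*B (j(B, s) = 7*(1 + B) = 7 + 7*B)
G(d, h) = -d/3 - h/3 (G(d, h) = -(d + h)/3 = -d/3 - h/3)
(G(23, -25) + j(-18 - 10, -24))*(-270 + 4523) = ((-1/3*23 - 1/3*(-25)) + (7 + 7*(-18 - 10)))*(-270 + 4523) = ((-23/3 + 25/3) + (7 + 7*(-28)))*4253 = (2/3 + (7 - 196))*4253 = (2/3 - 189)*4253 = -565/3*4253 = -2402945/3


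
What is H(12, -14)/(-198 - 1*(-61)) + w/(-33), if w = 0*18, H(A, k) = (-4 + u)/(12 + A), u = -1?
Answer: 5/3288 ≈ 0.0015207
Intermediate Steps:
H(A, k) = -5/(12 + A) (H(A, k) = (-4 - 1)/(12 + A) = -5/(12 + A))
w = 0
H(12, -14)/(-198 - 1*(-61)) + w/(-33) = (-5/(12 + 12))/(-198 - 1*(-61)) + 0/(-33) = (-5/24)/(-198 + 61) + 0*(-1/33) = -5*1/24/(-137) + 0 = -5/24*(-1/137) + 0 = 5/3288 + 0 = 5/3288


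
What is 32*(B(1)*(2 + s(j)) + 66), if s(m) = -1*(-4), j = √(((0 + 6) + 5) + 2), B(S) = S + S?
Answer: 2496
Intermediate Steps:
B(S) = 2*S
j = √13 (j = √((6 + 5) + 2) = √(11 + 2) = √13 ≈ 3.6056)
s(m) = 4
32*(B(1)*(2 + s(j)) + 66) = 32*((2*1)*(2 + 4) + 66) = 32*(2*6 + 66) = 32*(12 + 66) = 32*78 = 2496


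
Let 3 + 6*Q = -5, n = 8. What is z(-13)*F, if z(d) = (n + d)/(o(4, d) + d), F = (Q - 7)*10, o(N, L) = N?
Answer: -1250/27 ≈ -46.296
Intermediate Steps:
Q = -4/3 (Q = -1/2 + (1/6)*(-5) = -1/2 - 5/6 = -4/3 ≈ -1.3333)
F = -250/3 (F = (-4/3 - 7)*10 = -25/3*10 = -250/3 ≈ -83.333)
z(d) = (8 + d)/(4 + d)
z(-13)*F = ((8 - 13)/(4 - 13))*(-250/3) = (-5/(-9))*(-250/3) = -1/9*(-5)*(-250/3) = (5/9)*(-250/3) = -1250/27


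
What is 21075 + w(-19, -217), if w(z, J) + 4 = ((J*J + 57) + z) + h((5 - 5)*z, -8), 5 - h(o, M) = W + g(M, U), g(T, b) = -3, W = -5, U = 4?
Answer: 68211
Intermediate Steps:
h(o, M) = 13 (h(o, M) = 5 - (-5 - 3) = 5 - 1*(-8) = 5 + 8 = 13)
w(z, J) = 66 + z + J**2 (w(z, J) = -4 + (((J*J + 57) + z) + 13) = -4 + (((J**2 + 57) + z) + 13) = -4 + (((57 + J**2) + z) + 13) = -4 + ((57 + z + J**2) + 13) = -4 + (70 + z + J**2) = 66 + z + J**2)
21075 + w(-19, -217) = 21075 + (66 - 19 + (-217)**2) = 21075 + (66 - 19 + 47089) = 21075 + 47136 = 68211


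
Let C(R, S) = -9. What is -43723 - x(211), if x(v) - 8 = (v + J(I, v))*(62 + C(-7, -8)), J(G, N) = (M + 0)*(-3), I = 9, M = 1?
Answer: -54755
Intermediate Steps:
J(G, N) = -3 (J(G, N) = (1 + 0)*(-3) = 1*(-3) = -3)
x(v) = -151 + 53*v (x(v) = 8 + (v - 3)*(62 - 9) = 8 + (-3 + v)*53 = 8 + (-159 + 53*v) = -151 + 53*v)
-43723 - x(211) = -43723 - (-151 + 53*211) = -43723 - (-151 + 11183) = -43723 - 1*11032 = -43723 - 11032 = -54755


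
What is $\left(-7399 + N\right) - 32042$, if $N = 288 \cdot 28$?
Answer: $-31377$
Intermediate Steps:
$N = 8064$
$\left(-7399 + N\right) - 32042 = \left(-7399 + 8064\right) - 32042 = 665 - 32042 = -31377$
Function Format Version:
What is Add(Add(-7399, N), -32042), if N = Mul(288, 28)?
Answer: -31377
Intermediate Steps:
N = 8064
Add(Add(-7399, N), -32042) = Add(Add(-7399, 8064), -32042) = Add(665, -32042) = -31377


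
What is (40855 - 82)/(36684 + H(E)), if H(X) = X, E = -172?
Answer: 40773/36512 ≈ 1.1167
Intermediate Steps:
(40855 - 82)/(36684 + H(E)) = (40855 - 82)/(36684 - 172) = 40773/36512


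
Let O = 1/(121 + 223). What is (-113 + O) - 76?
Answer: -65015/344 ≈ -189.00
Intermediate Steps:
O = 1/344 ≈ 0.0029070
(-113 + O) - 76 = (-113 + 1/344) - 76 = -38871/344 - 76 = -65015/344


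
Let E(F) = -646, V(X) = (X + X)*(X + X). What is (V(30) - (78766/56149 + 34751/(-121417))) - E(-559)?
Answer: 28939251245195/6817443133 ≈ 4244.9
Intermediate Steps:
V(X) = 4*X² (V(X) = (2*X)*(2*X) = 4*X²)
(V(30) - (78766/56149 + 34751/(-121417))) - E(-559) = (4*30² - (78766/56149 + 34751/(-121417))) - 1*(-646) = (4*900 - (78766*(1/56149) + 34751*(-1/121417))) + 646 = (3600 - (78766/56149 - 34751/121417)) + 646 = (3600 - 1*7612297523/6817443133) + 646 = (3600 - 7612297523/6817443133) + 646 = 24535182981277/6817443133 + 646 = 28939251245195/6817443133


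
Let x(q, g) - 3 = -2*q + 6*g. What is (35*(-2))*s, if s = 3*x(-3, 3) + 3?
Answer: -5880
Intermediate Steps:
x(q, g) = 3 - 2*q + 6*g (x(q, g) = 3 + (-2*q + 6*g) = 3 - 2*q + 6*g)
s = 84 (s = 3*(3 - 2*(-3) + 6*3) + 3 = 3*(3 + 6 + 18) + 3 = 3*27 + 3 = 81 + 3 = 84)
(35*(-2))*s = (35*(-2))*84 = -70*84 = -5880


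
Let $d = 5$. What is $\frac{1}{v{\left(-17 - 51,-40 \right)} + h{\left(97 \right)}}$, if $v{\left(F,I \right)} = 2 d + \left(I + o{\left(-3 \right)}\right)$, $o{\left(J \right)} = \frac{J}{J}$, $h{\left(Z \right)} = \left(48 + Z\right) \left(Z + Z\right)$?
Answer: $\frac{1}{28101} \approx 3.5586 \cdot 10^{-5}$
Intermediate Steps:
$h{\left(Z \right)} = 2 Z \left(48 + Z\right)$ ($h{\left(Z \right)} = \left(48 + Z\right) 2 Z = 2 Z \left(48 + Z\right)$)
$o{\left(J \right)} = 1$
$v{\left(F,I \right)} = 11 + I$ ($v{\left(F,I \right)} = 2 \cdot 5 + \left(I + 1\right) = 10 + \left(1 + I\right) = 11 + I$)
$\frac{1}{v{\left(-17 - 51,-40 \right)} + h{\left(97 \right)}} = \frac{1}{\left(11 - 40\right) + 2 \cdot 97 \left(48 + 97\right)} = \frac{1}{-29 + 2 \cdot 97 \cdot 145} = \frac{1}{-29 + 28130} = \frac{1}{28101}$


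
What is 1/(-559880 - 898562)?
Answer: -1/1458442 ≈ -6.8566e-7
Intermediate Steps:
1/(-559880 - 898562) = 1/(-1458442) = -1/1458442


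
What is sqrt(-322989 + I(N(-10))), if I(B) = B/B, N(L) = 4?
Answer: 2*I*sqrt(80747) ≈ 568.32*I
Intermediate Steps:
I(B) = 1
sqrt(-322989 + I(N(-10))) = sqrt(-322989 + 1) = sqrt(-322988) = 2*I*sqrt(80747)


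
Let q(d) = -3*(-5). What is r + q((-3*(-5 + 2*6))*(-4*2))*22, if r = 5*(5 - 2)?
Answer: 345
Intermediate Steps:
r = 15 (r = 5*3 = 15)
q(d) = 15
r + q((-3*(-5 + 2*6))*(-4*2))*22 = 15 + 15*22 = 15 + 330 = 345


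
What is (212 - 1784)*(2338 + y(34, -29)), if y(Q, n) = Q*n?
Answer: -2125344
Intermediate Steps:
(212 - 1784)*(2338 + y(34, -29)) = (212 - 1784)*(2338 + 34*(-29)) = -1572*(2338 - 986) = -1572*1352 = -2125344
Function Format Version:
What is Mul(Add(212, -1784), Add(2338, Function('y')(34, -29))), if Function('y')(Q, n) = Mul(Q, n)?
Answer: -2125344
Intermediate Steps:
Mul(Add(212, -1784), Add(2338, Function('y')(34, -29))) = Mul(Add(212, -1784), Add(2338, Mul(34, -29))) = Mul(-1572, Add(2338, -986)) = Mul(-1572, 1352) = -2125344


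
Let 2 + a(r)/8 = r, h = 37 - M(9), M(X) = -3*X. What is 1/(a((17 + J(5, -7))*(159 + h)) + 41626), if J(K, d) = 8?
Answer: 1/86210 ≈ 1.1600e-5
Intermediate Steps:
h = 64 (h = 37 - (-3)*9 = 37 - 1*(-27) = 37 + 27 = 64)
a(r) = -16 + 8*r
1/(a((17 + J(5, -7))*(159 + h)) + 41626) = 1/((-16 + 8*((17 + 8)*(159 + 64))) + 41626) = 1/((-16 + 8*(25*223)) + 41626) = 1/((-16 + 8*5575) + 41626) = 1/((-16 + 44600) + 41626) = 1/(44584 + 41626) = 1/86210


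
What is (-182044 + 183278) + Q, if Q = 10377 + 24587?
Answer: 36198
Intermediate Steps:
Q = 34964
(-182044 + 183278) + Q = (-182044 + 183278) + 34964 = 1234 + 34964 = 36198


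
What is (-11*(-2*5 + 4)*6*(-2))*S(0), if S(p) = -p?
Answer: 0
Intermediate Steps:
(-11*(-2*5 + 4)*6*(-2))*S(0) = (-11*(-2*5 + 4)*6*(-2))*(-1*0) = -11*(-10 + 4)*6*(-2)*0 = -11*(-6*6)*(-2)*0 = -(-396)*(-2)*0 = -11*72*0 = -792*0 = 0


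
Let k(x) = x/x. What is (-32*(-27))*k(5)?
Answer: 864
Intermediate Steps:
k(x) = 1
(-32*(-27))*k(5) = -32*(-27)*1 = 864*1 = 864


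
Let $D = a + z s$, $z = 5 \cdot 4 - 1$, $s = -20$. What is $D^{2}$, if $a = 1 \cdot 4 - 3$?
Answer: $143641$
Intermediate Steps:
$a = 1$ ($a = 4 - 3 = 1$)
$z = 19$ ($z = 20 - 1 = 19$)
$D = -379$ ($D = 1 + 19 \left(-20\right) = 1 - 380 = -379$)
$D^{2} = \left(-379\right)^{2} = 143641$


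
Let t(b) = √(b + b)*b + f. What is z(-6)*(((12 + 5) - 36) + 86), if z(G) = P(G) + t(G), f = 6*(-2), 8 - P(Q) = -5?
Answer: 67 - 804*I*√3 ≈ 67.0 - 1392.6*I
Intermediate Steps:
P(Q) = 13 (P(Q) = 8 - 1*(-5) = 8 + 5 = 13)
f = -12
t(b) = -12 + √2*b^(3/2) (t(b) = √(b + b)*b - 12 = √(2*b)*b - 12 = (√2*√b)*b - 12 = √2*b^(3/2) - 12 = -12 + √2*b^(3/2))
z(G) = 1 + √2*G^(3/2) (z(G) = 13 + (-12 + √2*G^(3/2)) = 1 + √2*G^(3/2))
z(-6)*(((12 + 5) - 36) + 86) = (1 + √2*(-6)^(3/2))*(((12 + 5) - 36) + 86) = (1 + √2*(-6*I*√6))*((17 - 36) + 86) = (1 - 12*I*√3)*(-19 + 86) = (1 - 12*I*√3)*67 = 67 - 804*I*√3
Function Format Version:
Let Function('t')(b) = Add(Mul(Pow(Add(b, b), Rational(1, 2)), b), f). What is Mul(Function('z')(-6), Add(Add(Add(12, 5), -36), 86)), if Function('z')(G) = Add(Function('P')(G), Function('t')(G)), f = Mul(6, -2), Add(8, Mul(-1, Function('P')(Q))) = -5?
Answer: Add(67, Mul(-804, I, Pow(3, Rational(1, 2)))) ≈ Add(67.000, Mul(-1392.6, I))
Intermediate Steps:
Function('P')(Q) = 13 (Function('P')(Q) = Add(8, Mul(-1, -5)) = Add(8, 5) = 13)
f = -12
Function('t')(b) = Add(-12, Mul(Pow(2, Rational(1, 2)), Pow(b, Rational(3, 2)))) (Function('t')(b) = Add(Mul(Pow(Add(b, b), Rational(1, 2)), b), -12) = Add(Mul(Pow(Mul(2, b), Rational(1, 2)), b), -12) = Add(Mul(Mul(Pow(2, Rational(1, 2)), Pow(b, Rational(1, 2))), b), -12) = Add(Mul(Pow(2, Rational(1, 2)), Pow(b, Rational(3, 2))), -12) = Add(-12, Mul(Pow(2, Rational(1, 2)), Pow(b, Rational(3, 2)))))
Function('z')(G) = Add(1, Mul(Pow(2, Rational(1, 2)), Pow(G, Rational(3, 2)))) (Function('z')(G) = Add(13, Add(-12, Mul(Pow(2, Rational(1, 2)), Pow(G, Rational(3, 2))))) = Add(1, Mul(Pow(2, Rational(1, 2)), Pow(G, Rational(3, 2)))))
Mul(Function('z')(-6), Add(Add(Add(12, 5), -36), 86)) = Mul(Add(1, Mul(Pow(2, Rational(1, 2)), Pow(-6, Rational(3, 2)))), Add(Add(Add(12, 5), -36), 86)) = Mul(Add(1, Mul(Pow(2, Rational(1, 2)), Mul(-6, I, Pow(6, Rational(1, 2))))), Add(Add(17, -36), 86)) = Mul(Add(1, Mul(-12, I, Pow(3, Rational(1, 2)))), Add(-19, 86)) = Mul(Add(1, Mul(-12, I, Pow(3, Rational(1, 2)))), 67) = Add(67, Mul(-804, I, Pow(3, Rational(1, 2))))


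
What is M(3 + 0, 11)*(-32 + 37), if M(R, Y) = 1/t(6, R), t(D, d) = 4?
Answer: 5/4 ≈ 1.2500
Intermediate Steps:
M(R, Y) = ¼ (M(R, Y) = 1/4 = ¼)
M(3 + 0, 11)*(-32 + 37) = (-32 + 37)/4 = (¼)*5 = 5/4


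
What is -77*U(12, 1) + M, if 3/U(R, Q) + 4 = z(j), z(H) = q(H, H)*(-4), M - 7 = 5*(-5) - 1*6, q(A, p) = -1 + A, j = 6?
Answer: -115/8 ≈ -14.375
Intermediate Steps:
M = -24 (M = 7 + (5*(-5) - 1*6) = 7 + (-25 - 6) = 7 - 31 = -24)
z(H) = 4 - 4*H (z(H) = (-1 + H)*(-4) = 4 - 4*H)
U(R, Q) = -⅛ (U(R, Q) = 3/(-4 + (4 - 4*6)) = 3/(-4 + (4 - 24)) = 3/(-4 - 20) = 3/(-24) = 3*(-1/24) = -⅛)
-77*U(12, 1) + M = -77*(-⅛) - 24 = 77/8 - 24 = -115/8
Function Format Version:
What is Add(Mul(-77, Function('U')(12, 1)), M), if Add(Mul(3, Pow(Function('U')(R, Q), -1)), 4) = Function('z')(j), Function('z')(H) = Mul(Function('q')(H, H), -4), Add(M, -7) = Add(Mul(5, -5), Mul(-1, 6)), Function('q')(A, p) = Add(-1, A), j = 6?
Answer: Rational(-115, 8) ≈ -14.375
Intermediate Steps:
M = -24 (M = Add(7, Add(Mul(5, -5), Mul(-1, 6))) = Add(7, Add(-25, -6)) = Add(7, -31) = -24)
Function('z')(H) = Add(4, Mul(-4, H)) (Function('z')(H) = Mul(Add(-1, H), -4) = Add(4, Mul(-4, H)))
Function('U')(R, Q) = Rational(-1, 8) (Function('U')(R, Q) = Mul(3, Pow(Add(-4, Add(4, Mul(-4, 6))), -1)) = Mul(3, Pow(Add(-4, Add(4, -24)), -1)) = Mul(3, Pow(Add(-4, -20), -1)) = Mul(3, Pow(-24, -1)) = Mul(3, Rational(-1, 24)) = Rational(-1, 8))
Add(Mul(-77, Function('U')(12, 1)), M) = Add(Mul(-77, Rational(-1, 8)), -24) = Add(Rational(77, 8), -24) = Rational(-115, 8)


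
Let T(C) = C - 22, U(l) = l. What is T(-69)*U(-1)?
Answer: 91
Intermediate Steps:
T(C) = -22 + C
T(-69)*U(-1) = (-22 - 69)*(-1) = -91*(-1) = 91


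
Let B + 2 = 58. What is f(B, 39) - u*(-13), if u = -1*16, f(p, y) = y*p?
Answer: 1976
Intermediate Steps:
B = 56 (B = -2 + 58 = 56)
f(p, y) = p*y
u = -16
f(B, 39) - u*(-13) = 56*39 - (-16)*(-13) = 2184 - 1*208 = 2184 - 208 = 1976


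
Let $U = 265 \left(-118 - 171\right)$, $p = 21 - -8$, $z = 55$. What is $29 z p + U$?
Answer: $-30330$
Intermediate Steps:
$p = 29$ ($p = 21 + 8 = 29$)
$U = -76585$ ($U = 265 \left(-289\right) = -76585$)
$29 z p + U = 29 \cdot 55 \cdot 29 - 76585 = 1595 \cdot 29 - 76585 = 46255 - 76585 = -30330$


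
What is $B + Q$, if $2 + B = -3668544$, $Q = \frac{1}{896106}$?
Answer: $- \frac{3287406081875}{896106} \approx -3.6685 \cdot 10^{6}$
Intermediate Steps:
$Q = \frac{1}{896106} \approx 1.1159 \cdot 10^{-6}$
$B = -3668546$ ($B = -2 - 3668544 = -3668546$)
$B + Q = -3668546 + \frac{1}{896106} = - \frac{3287406081875}{896106}$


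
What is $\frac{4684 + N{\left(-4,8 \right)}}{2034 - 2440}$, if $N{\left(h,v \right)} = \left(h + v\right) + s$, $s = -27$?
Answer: $- \frac{4661}{406} \approx -11.48$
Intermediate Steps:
$N{\left(h,v \right)} = -27 + h + v$ ($N{\left(h,v \right)} = \left(h + v\right) - 27 = -27 + h + v$)
$\frac{4684 + N{\left(-4,8 \right)}}{2034 - 2440} = \frac{4684 - 23}{2034 - 2440} = \frac{4684 - 23}{-406} = 4661 \left(- \frac{1}{406}\right) = - \frac{4661}{406}$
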